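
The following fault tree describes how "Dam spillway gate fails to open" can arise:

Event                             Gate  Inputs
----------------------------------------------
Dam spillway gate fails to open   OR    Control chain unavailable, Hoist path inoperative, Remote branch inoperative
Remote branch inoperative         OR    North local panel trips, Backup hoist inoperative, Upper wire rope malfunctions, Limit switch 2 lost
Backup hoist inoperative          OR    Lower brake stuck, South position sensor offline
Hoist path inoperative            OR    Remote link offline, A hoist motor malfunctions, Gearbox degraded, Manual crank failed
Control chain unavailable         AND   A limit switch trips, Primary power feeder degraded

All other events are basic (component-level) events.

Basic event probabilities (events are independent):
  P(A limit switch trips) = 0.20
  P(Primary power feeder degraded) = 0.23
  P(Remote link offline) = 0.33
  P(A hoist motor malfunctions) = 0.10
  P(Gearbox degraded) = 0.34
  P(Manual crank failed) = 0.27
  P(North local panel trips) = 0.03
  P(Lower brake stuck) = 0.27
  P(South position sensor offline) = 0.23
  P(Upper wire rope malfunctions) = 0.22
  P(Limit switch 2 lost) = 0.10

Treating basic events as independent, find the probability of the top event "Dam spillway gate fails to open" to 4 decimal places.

P(Control chain unavailable) [AND] = 0.20 × 0.23 = 0.046000
P(Hoist path inoperative) [OR] = 1 − (1−0.33) × (1−0.10) × (1−0.34) × (1−0.27) = 0.709475
P(Backup hoist inoperative) [OR] = 1 − (1−0.27) × (1−0.23) = 0.437900
P(Remote branch inoperative) [OR] = 1 − (1−0.03) × (1−0.437900) × (1−0.22) × (1−0.10) = 0.617244
P(Dam spillway gate fails to open) [OR] = 1 − (1−0.046000) × (1−0.709475) × (1−0.617244) = 0.893915
Rounded to 4 decimal places: P(Dam spillway gate fails to open) ≈ 0.8939.

0.8939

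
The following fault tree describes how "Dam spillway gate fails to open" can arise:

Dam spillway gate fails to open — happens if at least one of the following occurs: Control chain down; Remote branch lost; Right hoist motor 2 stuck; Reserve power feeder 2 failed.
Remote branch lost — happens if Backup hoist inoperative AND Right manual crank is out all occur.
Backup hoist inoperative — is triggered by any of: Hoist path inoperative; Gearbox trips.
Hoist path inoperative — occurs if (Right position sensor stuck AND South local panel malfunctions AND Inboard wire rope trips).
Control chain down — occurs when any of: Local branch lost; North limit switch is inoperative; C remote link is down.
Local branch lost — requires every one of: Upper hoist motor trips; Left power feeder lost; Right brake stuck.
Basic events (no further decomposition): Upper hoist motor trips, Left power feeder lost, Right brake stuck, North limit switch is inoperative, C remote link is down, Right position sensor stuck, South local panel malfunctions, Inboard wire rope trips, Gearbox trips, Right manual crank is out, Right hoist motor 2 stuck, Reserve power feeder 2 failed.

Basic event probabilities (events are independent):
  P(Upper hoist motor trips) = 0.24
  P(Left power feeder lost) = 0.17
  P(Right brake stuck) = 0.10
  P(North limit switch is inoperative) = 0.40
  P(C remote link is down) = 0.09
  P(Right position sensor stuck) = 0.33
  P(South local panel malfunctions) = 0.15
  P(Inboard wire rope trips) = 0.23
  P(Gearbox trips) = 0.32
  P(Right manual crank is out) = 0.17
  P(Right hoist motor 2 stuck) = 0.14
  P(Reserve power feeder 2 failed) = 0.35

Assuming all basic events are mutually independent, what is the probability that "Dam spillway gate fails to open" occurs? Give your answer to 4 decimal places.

P(Local branch lost) [AND] = 0.24 × 0.17 × 0.10 = 0.004080
P(Control chain down) [OR] = 1 − (1−0.004080) × (1−0.40) × (1−0.09) = 0.456228
P(Hoist path inoperative) [AND] = 0.33 × 0.15 × 0.23 = 0.011385
P(Backup hoist inoperative) [OR] = 1 − (1−0.011385) × (1−0.32) = 0.327742
P(Remote branch lost) [AND] = 0.327742 × 0.17 = 0.055716
P(Dam spillway gate fails to open) [OR] = 1 − (1−0.456228) × (1−0.055716) × (1−0.14) × (1−0.35) = 0.712967
Rounded to 4 decimal places: P(Dam spillway gate fails to open) ≈ 0.7130.

0.7130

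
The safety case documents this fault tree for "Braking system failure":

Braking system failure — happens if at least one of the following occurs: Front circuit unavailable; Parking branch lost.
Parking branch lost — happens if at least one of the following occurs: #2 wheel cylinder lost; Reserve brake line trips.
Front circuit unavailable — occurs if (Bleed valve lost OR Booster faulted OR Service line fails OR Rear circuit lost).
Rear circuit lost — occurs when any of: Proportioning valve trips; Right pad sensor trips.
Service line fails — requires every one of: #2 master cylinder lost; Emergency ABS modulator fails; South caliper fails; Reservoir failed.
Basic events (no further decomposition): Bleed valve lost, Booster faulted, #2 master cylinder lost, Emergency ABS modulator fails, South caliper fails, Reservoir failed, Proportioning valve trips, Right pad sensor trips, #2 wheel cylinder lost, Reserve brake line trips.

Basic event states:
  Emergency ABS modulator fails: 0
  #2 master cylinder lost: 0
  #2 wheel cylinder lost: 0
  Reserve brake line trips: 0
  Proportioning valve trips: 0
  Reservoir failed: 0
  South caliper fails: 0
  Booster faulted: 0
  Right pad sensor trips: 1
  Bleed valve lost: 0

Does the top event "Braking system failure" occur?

Service line fails [AND]: #2 master cylinder lost=not, Emergency ABS modulator fails=not, South caliper fails=not, Reservoir failed=not → not all inputs occur → does not occur.
Rear circuit lost [OR]: Proportioning valve trips=not, Right pad sensor trips=occurs → at least one input occurs → occurs.
Front circuit unavailable [OR]: Bleed valve lost=not, Booster faulted=not, Service line fails=not, Rear circuit lost=occurs → at least one input occurs → occurs.
Parking branch lost [OR]: #2 wheel cylinder lost=not, Reserve brake line trips=not → no input occurs → does not occur.
Braking system failure [OR]: Front circuit unavailable=occurs, Parking branch lost=not → at least one input occurs → occurs.

Yes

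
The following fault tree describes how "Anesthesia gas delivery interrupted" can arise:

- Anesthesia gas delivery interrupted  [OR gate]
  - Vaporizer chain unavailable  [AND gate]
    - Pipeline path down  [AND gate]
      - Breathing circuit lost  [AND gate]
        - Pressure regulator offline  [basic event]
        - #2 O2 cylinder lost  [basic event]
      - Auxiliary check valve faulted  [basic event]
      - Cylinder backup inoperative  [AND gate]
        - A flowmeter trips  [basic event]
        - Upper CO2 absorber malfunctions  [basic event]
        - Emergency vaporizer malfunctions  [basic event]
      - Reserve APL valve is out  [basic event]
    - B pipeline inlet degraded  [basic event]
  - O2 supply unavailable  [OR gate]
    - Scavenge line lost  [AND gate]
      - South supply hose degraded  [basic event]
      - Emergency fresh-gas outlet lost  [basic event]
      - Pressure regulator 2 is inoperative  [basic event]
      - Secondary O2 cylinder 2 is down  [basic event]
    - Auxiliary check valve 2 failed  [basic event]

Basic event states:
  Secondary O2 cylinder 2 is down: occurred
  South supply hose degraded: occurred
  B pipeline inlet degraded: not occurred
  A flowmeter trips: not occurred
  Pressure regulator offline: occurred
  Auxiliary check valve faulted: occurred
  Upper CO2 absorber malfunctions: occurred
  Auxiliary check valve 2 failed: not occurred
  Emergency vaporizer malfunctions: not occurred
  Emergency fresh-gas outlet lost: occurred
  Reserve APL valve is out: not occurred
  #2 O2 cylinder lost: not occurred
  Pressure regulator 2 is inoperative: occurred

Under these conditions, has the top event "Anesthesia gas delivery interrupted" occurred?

Yes

Breathing circuit lost [AND]: Pressure regulator offline=occurs, #2 O2 cylinder lost=not → not all inputs occur → does not occur.
Cylinder backup inoperative [AND]: A flowmeter trips=not, Upper CO2 absorber malfunctions=occurs, Emergency vaporizer malfunctions=not → not all inputs occur → does not occur.
Pipeline path down [AND]: Breathing circuit lost=not, Auxiliary check valve faulted=occurs, Cylinder backup inoperative=not, Reserve APL valve is out=not → not all inputs occur → does not occur.
Vaporizer chain unavailable [AND]: Pipeline path down=not, B pipeline inlet degraded=not → not all inputs occur → does not occur.
Scavenge line lost [AND]: South supply hose degraded=occurs, Emergency fresh-gas outlet lost=occurs, Pressure regulator 2 is inoperative=occurs, Secondary O2 cylinder 2 is down=occurs → all inputs occur → occurs.
O2 supply unavailable [OR]: Scavenge line lost=occurs, Auxiliary check valve 2 failed=not → at least one input occurs → occurs.
Anesthesia gas delivery interrupted [OR]: Vaporizer chain unavailable=not, O2 supply unavailable=occurs → at least one input occurs → occurs.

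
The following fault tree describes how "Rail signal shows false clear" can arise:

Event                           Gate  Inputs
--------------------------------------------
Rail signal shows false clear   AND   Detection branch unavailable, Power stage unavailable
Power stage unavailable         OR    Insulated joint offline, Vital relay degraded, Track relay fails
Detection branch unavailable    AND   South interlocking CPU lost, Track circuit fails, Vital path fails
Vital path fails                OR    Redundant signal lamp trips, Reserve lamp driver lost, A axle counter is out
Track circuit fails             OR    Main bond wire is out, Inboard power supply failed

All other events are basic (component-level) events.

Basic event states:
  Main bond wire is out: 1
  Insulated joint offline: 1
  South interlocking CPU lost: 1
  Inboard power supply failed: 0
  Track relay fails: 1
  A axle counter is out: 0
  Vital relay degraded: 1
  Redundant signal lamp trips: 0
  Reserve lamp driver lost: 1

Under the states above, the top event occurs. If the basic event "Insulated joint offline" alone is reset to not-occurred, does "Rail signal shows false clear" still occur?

Counterfactual: set "Insulated joint offline" to not occurred.
Track circuit fails [OR]: Main bond wire is out=occurs, Inboard power supply failed=not → at least one input occurs → occurs.
Vital path fails [OR]: Redundant signal lamp trips=not, Reserve lamp driver lost=occurs, A axle counter is out=not → at least one input occurs → occurs.
Detection branch unavailable [AND]: South interlocking CPU lost=occurs, Track circuit fails=occurs, Vital path fails=occurs → all inputs occur → occurs.
Power stage unavailable [OR]: Insulated joint offline=not, Vital relay degraded=occurs, Track relay fails=occurs → at least one input occurs → occurs.
Rail signal shows false clear [AND]: Detection branch unavailable=occurs, Power stage unavailable=occurs → all inputs occur → occurs.

Yes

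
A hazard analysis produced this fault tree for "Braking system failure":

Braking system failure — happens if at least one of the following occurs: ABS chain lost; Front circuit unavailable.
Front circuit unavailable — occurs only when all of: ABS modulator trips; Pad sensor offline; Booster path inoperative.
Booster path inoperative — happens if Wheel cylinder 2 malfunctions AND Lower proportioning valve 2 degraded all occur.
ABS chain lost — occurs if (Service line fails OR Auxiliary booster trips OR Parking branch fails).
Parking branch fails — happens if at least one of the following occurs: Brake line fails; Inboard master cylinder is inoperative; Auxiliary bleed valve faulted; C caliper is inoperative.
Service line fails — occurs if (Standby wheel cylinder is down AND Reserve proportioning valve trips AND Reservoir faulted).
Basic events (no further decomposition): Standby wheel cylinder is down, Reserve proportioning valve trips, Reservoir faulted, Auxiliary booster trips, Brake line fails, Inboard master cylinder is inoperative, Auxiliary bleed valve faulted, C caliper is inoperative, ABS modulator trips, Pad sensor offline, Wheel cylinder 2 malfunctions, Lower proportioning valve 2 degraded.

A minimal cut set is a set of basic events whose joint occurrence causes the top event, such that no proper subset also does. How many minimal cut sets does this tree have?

Service line fails [AND]: one cut set from each child combined → 1 × 1 × 1 = 1 cut set(s).
Parking branch fails [OR]: union of children's cut sets → 4 cut set(s).
ABS chain lost [OR]: union of children's cut sets → 6 cut set(s).
Booster path inoperative [AND]: one cut set from each child combined → 1 × 1 = 1 cut set(s).
Front circuit unavailable [AND]: one cut set from each child combined → 1 × 1 × 1 = 1 cut set(s).
Braking system failure [OR]: union of children's cut sets → 7 cut set(s).
Minimal cut sets: {Reserve proportioning valve trips, Reservoir faulted, Standby wheel cylinder is down}; {Auxiliary booster trips}; {Brake line fails}; {Inboard master cylinder is inoperative}; {Auxiliary bleed valve faulted}; {C caliper is inoperative}; {ABS modulator trips, Lower proportioning valve 2 degraded, Pad sensor offline, Wheel cylinder 2 malfunctions}.

7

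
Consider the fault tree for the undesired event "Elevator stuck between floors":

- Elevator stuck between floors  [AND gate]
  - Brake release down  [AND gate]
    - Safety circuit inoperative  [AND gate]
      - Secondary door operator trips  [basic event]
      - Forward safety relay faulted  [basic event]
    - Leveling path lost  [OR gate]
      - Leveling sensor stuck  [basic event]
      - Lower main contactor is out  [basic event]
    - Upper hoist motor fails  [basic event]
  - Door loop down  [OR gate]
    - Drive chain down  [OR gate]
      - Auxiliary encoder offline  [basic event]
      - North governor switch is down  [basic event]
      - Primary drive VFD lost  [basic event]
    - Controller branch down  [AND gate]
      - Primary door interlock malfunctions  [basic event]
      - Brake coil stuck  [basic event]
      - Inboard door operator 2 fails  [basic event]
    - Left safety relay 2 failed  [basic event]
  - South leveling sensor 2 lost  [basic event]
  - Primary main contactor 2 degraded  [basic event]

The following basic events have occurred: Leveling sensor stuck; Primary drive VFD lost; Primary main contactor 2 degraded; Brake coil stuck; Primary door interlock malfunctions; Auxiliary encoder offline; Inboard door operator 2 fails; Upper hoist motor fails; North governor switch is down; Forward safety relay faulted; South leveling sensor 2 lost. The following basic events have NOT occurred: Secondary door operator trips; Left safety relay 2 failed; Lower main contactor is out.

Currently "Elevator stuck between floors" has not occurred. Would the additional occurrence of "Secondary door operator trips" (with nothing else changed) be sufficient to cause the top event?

Counterfactual: set "Secondary door operator trips" to occurred.
Safety circuit inoperative [AND]: Secondary door operator trips=occurs, Forward safety relay faulted=occurs → all inputs occur → occurs.
Leveling path lost [OR]: Leveling sensor stuck=occurs, Lower main contactor is out=not → at least one input occurs → occurs.
Brake release down [AND]: Safety circuit inoperative=occurs, Leveling path lost=occurs, Upper hoist motor fails=occurs → all inputs occur → occurs.
Drive chain down [OR]: Auxiliary encoder offline=occurs, North governor switch is down=occurs, Primary drive VFD lost=occurs → at least one input occurs → occurs.
Controller branch down [AND]: Primary door interlock malfunctions=occurs, Brake coil stuck=occurs, Inboard door operator 2 fails=occurs → all inputs occur → occurs.
Door loop down [OR]: Drive chain down=occurs, Controller branch down=occurs, Left safety relay 2 failed=not → at least one input occurs → occurs.
Elevator stuck between floors [AND]: Brake release down=occurs, Door loop down=occurs, South leveling sensor 2 lost=occurs, Primary main contactor 2 degraded=occurs → all inputs occur → occurs.

Yes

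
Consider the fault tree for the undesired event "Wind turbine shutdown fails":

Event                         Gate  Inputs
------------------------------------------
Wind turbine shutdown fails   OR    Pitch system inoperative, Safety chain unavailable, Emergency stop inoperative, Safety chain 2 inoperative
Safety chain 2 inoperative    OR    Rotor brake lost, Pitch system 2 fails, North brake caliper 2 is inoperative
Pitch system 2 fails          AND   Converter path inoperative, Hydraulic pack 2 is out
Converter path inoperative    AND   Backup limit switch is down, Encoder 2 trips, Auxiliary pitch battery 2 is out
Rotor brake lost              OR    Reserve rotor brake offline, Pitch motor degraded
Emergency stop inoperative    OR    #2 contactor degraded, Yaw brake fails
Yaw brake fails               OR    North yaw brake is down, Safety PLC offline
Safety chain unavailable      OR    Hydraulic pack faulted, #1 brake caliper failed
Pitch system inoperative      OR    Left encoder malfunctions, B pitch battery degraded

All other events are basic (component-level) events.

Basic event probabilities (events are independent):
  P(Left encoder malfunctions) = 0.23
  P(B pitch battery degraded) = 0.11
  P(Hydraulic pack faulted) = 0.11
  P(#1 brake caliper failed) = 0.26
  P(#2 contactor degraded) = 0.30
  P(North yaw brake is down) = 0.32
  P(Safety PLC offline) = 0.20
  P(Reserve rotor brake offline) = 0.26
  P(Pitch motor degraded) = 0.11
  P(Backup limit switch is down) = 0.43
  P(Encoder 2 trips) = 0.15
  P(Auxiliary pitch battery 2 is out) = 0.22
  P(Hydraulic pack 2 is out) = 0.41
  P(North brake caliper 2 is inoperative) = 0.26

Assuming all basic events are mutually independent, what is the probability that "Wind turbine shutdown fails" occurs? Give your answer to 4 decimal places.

P(Pitch system inoperative) [OR] = 1 − (1−0.23) × (1−0.11) = 0.314700
P(Safety chain unavailable) [OR] = 1 − (1−0.11) × (1−0.26) = 0.341400
P(Yaw brake fails) [OR] = 1 − (1−0.32) × (1−0.20) = 0.456000
P(Emergency stop inoperative) [OR] = 1 − (1−0.30) × (1−0.456000) = 0.619200
P(Rotor brake lost) [OR] = 1 − (1−0.26) × (1−0.11) = 0.341400
P(Converter path inoperative) [AND] = 0.43 × 0.15 × 0.22 = 0.014190
P(Pitch system 2 fails) [AND] = 0.014190 × 0.41 = 0.005818
P(Safety chain 2 inoperative) [OR] = 1 − (1−0.341400) × (1−0.005818) × (1−0.26) = 0.515471
P(Wind turbine shutdown fails) [OR] = 1 − (1−0.314700) × (1−0.341400) × (1−0.619200) × (1−0.515471) = 0.916724
Rounded to 4 decimal places: P(Wind turbine shutdown fails) ≈ 0.9167.

0.9167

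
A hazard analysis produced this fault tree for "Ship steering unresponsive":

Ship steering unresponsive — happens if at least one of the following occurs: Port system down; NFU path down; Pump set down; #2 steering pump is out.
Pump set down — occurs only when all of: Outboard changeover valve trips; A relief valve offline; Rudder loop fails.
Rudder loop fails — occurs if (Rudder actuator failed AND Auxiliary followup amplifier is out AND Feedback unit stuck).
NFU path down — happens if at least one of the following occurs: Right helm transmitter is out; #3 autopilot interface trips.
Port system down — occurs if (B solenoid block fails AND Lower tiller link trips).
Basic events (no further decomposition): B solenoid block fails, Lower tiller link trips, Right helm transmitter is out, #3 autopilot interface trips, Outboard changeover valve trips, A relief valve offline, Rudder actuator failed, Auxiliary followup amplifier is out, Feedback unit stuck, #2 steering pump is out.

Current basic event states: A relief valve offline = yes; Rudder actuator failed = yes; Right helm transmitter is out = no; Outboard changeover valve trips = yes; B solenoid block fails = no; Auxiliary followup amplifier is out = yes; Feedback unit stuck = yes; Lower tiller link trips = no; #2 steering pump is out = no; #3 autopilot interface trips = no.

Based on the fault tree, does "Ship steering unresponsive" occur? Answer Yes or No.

Port system down [AND]: B solenoid block fails=not, Lower tiller link trips=not → not all inputs occur → does not occur.
NFU path down [OR]: Right helm transmitter is out=not, #3 autopilot interface trips=not → no input occurs → does not occur.
Rudder loop fails [AND]: Rudder actuator failed=occurs, Auxiliary followup amplifier is out=occurs, Feedback unit stuck=occurs → all inputs occur → occurs.
Pump set down [AND]: Outboard changeover valve trips=occurs, A relief valve offline=occurs, Rudder loop fails=occurs → all inputs occur → occurs.
Ship steering unresponsive [OR]: Port system down=not, NFU path down=not, Pump set down=occurs, #2 steering pump is out=not → at least one input occurs → occurs.

Yes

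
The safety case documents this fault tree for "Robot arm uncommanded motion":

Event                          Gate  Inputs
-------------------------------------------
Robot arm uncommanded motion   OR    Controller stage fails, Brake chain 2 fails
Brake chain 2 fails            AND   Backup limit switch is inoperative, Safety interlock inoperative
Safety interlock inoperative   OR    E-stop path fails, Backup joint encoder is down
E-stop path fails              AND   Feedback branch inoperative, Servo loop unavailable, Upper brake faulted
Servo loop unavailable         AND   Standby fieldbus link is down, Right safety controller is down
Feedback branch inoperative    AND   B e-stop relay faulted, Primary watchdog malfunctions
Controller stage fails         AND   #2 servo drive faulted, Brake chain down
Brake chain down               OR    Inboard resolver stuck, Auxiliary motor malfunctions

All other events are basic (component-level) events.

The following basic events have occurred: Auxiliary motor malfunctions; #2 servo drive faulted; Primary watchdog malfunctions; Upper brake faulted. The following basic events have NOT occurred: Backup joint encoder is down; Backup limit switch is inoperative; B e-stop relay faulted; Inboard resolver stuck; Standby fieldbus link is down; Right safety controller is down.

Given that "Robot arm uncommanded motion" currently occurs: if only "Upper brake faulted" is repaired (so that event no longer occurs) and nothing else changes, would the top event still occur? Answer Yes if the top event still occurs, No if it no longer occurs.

Counterfactual: set "Upper brake faulted" to not occurred.
Brake chain down [OR]: Inboard resolver stuck=not, Auxiliary motor malfunctions=occurs → at least one input occurs → occurs.
Controller stage fails [AND]: #2 servo drive faulted=occurs, Brake chain down=occurs → all inputs occur → occurs.
Feedback branch inoperative [AND]: B e-stop relay faulted=not, Primary watchdog malfunctions=occurs → not all inputs occur → does not occur.
Servo loop unavailable [AND]: Standby fieldbus link is down=not, Right safety controller is down=not → not all inputs occur → does not occur.
E-stop path fails [AND]: Feedback branch inoperative=not, Servo loop unavailable=not, Upper brake faulted=not → not all inputs occur → does not occur.
Safety interlock inoperative [OR]: E-stop path fails=not, Backup joint encoder is down=not → no input occurs → does not occur.
Brake chain 2 fails [AND]: Backup limit switch is inoperative=not, Safety interlock inoperative=not → not all inputs occur → does not occur.
Robot arm uncommanded motion [OR]: Controller stage fails=occurs, Brake chain 2 fails=not → at least one input occurs → occurs.

Yes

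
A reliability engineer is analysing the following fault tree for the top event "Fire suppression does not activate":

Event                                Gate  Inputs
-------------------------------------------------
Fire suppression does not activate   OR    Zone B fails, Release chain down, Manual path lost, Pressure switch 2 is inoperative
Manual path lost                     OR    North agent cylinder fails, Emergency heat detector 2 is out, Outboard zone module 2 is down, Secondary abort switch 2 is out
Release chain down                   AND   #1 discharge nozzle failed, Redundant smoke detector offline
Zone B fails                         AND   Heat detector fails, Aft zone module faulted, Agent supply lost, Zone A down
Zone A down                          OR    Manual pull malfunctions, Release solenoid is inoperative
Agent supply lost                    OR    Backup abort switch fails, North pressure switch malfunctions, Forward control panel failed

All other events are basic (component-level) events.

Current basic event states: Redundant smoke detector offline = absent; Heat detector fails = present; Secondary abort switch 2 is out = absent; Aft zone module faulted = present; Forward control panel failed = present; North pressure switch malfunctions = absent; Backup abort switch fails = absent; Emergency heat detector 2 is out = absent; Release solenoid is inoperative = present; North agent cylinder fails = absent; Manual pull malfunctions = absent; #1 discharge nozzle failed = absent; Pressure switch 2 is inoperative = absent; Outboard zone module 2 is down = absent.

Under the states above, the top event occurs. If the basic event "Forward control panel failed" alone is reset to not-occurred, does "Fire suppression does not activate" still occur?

Counterfactual: set "Forward control panel failed" to not occurred.
Agent supply lost [OR]: Backup abort switch fails=not, North pressure switch malfunctions=not, Forward control panel failed=not → no input occurs → does not occur.
Zone A down [OR]: Manual pull malfunctions=not, Release solenoid is inoperative=occurs → at least one input occurs → occurs.
Zone B fails [AND]: Heat detector fails=occurs, Aft zone module faulted=occurs, Agent supply lost=not, Zone A down=occurs → not all inputs occur → does not occur.
Release chain down [AND]: #1 discharge nozzle failed=not, Redundant smoke detector offline=not → not all inputs occur → does not occur.
Manual path lost [OR]: North agent cylinder fails=not, Emergency heat detector 2 is out=not, Outboard zone module 2 is down=not, Secondary abort switch 2 is out=not → no input occurs → does not occur.
Fire suppression does not activate [OR]: Zone B fails=not, Release chain down=not, Manual path lost=not, Pressure switch 2 is inoperative=not → no input occurs → does not occur.

No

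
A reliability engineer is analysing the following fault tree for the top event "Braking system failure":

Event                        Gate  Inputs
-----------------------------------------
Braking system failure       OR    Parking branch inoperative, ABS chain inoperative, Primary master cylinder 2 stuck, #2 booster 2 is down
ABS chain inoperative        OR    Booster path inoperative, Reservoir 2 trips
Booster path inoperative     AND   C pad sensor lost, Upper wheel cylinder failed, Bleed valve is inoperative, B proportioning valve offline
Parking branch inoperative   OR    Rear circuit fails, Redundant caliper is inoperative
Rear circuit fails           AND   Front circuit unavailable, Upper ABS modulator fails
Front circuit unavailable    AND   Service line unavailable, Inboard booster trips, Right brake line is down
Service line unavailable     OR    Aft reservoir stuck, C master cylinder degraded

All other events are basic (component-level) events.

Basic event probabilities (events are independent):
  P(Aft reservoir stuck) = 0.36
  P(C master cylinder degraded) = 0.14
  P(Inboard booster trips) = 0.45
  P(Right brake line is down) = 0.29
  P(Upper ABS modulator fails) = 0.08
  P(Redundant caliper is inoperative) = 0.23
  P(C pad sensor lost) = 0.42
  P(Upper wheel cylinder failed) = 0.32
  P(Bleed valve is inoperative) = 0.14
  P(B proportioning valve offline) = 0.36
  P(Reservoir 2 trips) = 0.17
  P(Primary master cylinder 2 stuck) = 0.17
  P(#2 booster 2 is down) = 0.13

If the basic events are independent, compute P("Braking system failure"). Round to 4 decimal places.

P(Service line unavailable) [OR] = 1 − (1−0.36) × (1−0.14) = 0.449600
P(Front circuit unavailable) [AND] = 0.449600 × 0.45 × 0.29 = 0.058673
P(Rear circuit fails) [AND] = 0.058673 × 0.08 = 0.004694
P(Parking branch inoperative) [OR] = 1 − (1−0.004694) × (1−0.23) = 0.233614
P(Booster path inoperative) [AND] = 0.42 × 0.32 × 0.14 × 0.36 = 0.006774
P(ABS chain inoperative) [OR] = 1 − (1−0.006774) × (1−0.17) = 0.175622
P(Braking system failure) [OR] = 1 − (1−0.233614) × (1−0.175622) × (1−0.17) × (1−0.13) = 0.543783
Rounded to 4 decimal places: P(Braking system failure) ≈ 0.5438.

0.5438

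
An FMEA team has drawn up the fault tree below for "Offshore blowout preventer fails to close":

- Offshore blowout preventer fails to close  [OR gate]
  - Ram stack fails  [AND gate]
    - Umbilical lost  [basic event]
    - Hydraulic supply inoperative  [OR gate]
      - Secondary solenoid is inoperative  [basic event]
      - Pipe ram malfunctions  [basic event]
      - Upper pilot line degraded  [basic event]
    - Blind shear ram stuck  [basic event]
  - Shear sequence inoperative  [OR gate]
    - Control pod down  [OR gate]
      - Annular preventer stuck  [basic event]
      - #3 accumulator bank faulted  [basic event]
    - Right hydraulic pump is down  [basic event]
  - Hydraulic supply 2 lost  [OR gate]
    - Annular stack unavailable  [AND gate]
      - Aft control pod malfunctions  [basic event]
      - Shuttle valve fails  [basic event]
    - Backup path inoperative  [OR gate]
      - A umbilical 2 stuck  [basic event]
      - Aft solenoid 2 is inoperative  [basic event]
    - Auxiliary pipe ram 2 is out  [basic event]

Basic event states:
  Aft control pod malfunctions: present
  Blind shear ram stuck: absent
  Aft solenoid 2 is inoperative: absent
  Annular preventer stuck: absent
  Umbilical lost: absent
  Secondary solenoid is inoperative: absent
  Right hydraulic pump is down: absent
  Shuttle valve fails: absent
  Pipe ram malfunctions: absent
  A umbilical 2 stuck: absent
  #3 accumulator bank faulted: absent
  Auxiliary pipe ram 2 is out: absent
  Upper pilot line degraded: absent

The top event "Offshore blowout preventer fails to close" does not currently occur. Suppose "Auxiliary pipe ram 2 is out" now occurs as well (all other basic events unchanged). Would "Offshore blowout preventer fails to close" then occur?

Counterfactual: set "Auxiliary pipe ram 2 is out" to occurred.
Hydraulic supply inoperative [OR]: Secondary solenoid is inoperative=not, Pipe ram malfunctions=not, Upper pilot line degraded=not → no input occurs → does not occur.
Ram stack fails [AND]: Umbilical lost=not, Hydraulic supply inoperative=not, Blind shear ram stuck=not → not all inputs occur → does not occur.
Control pod down [OR]: Annular preventer stuck=not, #3 accumulator bank faulted=not → no input occurs → does not occur.
Shear sequence inoperative [OR]: Control pod down=not, Right hydraulic pump is down=not → no input occurs → does not occur.
Annular stack unavailable [AND]: Aft control pod malfunctions=occurs, Shuttle valve fails=not → not all inputs occur → does not occur.
Backup path inoperative [OR]: A umbilical 2 stuck=not, Aft solenoid 2 is inoperative=not → no input occurs → does not occur.
Hydraulic supply 2 lost [OR]: Annular stack unavailable=not, Backup path inoperative=not, Auxiliary pipe ram 2 is out=occurs → at least one input occurs → occurs.
Offshore blowout preventer fails to close [OR]: Ram stack fails=not, Shear sequence inoperative=not, Hydraulic supply 2 lost=occurs → at least one input occurs → occurs.

Yes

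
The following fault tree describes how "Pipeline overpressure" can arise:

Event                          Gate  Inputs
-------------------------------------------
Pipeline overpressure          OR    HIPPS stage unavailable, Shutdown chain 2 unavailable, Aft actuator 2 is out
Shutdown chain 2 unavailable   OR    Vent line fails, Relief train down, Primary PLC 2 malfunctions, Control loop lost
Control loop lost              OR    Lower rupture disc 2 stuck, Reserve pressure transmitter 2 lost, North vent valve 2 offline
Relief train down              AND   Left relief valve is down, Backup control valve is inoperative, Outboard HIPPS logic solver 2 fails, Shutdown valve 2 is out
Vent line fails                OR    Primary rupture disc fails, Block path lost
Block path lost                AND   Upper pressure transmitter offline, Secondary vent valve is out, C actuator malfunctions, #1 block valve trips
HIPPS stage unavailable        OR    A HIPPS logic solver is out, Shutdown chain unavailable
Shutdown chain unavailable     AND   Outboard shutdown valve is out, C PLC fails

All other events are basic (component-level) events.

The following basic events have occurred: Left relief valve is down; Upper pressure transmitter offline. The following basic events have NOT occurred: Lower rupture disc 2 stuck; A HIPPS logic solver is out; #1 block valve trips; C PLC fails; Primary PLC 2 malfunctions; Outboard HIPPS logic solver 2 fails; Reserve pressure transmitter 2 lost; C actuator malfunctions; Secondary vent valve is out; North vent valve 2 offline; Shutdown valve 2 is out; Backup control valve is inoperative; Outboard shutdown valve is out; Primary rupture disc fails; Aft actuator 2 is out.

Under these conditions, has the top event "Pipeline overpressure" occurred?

Shutdown chain unavailable [AND]: Outboard shutdown valve is out=not, C PLC fails=not → not all inputs occur → does not occur.
HIPPS stage unavailable [OR]: A HIPPS logic solver is out=not, Shutdown chain unavailable=not → no input occurs → does not occur.
Block path lost [AND]: Upper pressure transmitter offline=occurs, Secondary vent valve is out=not, C actuator malfunctions=not, #1 block valve trips=not → not all inputs occur → does not occur.
Vent line fails [OR]: Primary rupture disc fails=not, Block path lost=not → no input occurs → does not occur.
Relief train down [AND]: Left relief valve is down=occurs, Backup control valve is inoperative=not, Outboard HIPPS logic solver 2 fails=not, Shutdown valve 2 is out=not → not all inputs occur → does not occur.
Control loop lost [OR]: Lower rupture disc 2 stuck=not, Reserve pressure transmitter 2 lost=not, North vent valve 2 offline=not → no input occurs → does not occur.
Shutdown chain 2 unavailable [OR]: Vent line fails=not, Relief train down=not, Primary PLC 2 malfunctions=not, Control loop lost=not → no input occurs → does not occur.
Pipeline overpressure [OR]: HIPPS stage unavailable=not, Shutdown chain 2 unavailable=not, Aft actuator 2 is out=not → no input occurs → does not occur.

No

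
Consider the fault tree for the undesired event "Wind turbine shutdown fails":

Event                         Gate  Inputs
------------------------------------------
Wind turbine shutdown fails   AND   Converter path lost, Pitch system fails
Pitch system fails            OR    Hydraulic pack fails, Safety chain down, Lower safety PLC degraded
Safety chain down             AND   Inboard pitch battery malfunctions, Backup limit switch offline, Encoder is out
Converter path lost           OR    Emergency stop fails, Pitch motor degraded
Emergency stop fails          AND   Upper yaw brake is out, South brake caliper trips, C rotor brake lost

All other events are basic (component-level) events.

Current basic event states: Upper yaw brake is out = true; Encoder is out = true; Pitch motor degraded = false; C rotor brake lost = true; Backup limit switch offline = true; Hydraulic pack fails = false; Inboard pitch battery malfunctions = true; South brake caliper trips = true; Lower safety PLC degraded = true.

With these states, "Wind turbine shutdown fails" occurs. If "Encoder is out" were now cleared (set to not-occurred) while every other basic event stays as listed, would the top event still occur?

Yes

Counterfactual: set "Encoder is out" to not occurred.
Emergency stop fails [AND]: Upper yaw brake is out=occurs, South brake caliper trips=occurs, C rotor brake lost=occurs → all inputs occur → occurs.
Converter path lost [OR]: Emergency stop fails=occurs, Pitch motor degraded=not → at least one input occurs → occurs.
Safety chain down [AND]: Inboard pitch battery malfunctions=occurs, Backup limit switch offline=occurs, Encoder is out=not → not all inputs occur → does not occur.
Pitch system fails [OR]: Hydraulic pack fails=not, Safety chain down=not, Lower safety PLC degraded=occurs → at least one input occurs → occurs.
Wind turbine shutdown fails [AND]: Converter path lost=occurs, Pitch system fails=occurs → all inputs occur → occurs.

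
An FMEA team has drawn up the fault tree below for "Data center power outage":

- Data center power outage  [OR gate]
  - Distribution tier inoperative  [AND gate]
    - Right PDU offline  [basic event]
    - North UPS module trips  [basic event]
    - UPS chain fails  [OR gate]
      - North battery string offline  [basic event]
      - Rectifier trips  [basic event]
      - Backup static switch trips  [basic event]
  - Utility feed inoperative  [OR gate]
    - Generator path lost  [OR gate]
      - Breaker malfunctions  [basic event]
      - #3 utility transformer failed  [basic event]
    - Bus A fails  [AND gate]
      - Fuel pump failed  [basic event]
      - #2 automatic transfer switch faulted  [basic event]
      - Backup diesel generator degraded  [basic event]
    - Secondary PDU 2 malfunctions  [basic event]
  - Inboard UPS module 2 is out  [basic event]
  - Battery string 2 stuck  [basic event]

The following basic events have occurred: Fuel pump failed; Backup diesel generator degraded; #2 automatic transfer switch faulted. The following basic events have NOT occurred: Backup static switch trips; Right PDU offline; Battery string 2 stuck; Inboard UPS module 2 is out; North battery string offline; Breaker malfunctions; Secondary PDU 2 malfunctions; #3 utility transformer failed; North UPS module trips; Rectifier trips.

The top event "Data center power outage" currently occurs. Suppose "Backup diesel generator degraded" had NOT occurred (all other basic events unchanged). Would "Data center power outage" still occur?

No

Counterfactual: set "Backup diesel generator degraded" to not occurred.
UPS chain fails [OR]: North battery string offline=not, Rectifier trips=not, Backup static switch trips=not → no input occurs → does not occur.
Distribution tier inoperative [AND]: Right PDU offline=not, North UPS module trips=not, UPS chain fails=not → not all inputs occur → does not occur.
Generator path lost [OR]: Breaker malfunctions=not, #3 utility transformer failed=not → no input occurs → does not occur.
Bus A fails [AND]: Fuel pump failed=occurs, #2 automatic transfer switch faulted=occurs, Backup diesel generator degraded=not → not all inputs occur → does not occur.
Utility feed inoperative [OR]: Generator path lost=not, Bus A fails=not, Secondary PDU 2 malfunctions=not → no input occurs → does not occur.
Data center power outage [OR]: Distribution tier inoperative=not, Utility feed inoperative=not, Inboard UPS module 2 is out=not, Battery string 2 stuck=not → no input occurs → does not occur.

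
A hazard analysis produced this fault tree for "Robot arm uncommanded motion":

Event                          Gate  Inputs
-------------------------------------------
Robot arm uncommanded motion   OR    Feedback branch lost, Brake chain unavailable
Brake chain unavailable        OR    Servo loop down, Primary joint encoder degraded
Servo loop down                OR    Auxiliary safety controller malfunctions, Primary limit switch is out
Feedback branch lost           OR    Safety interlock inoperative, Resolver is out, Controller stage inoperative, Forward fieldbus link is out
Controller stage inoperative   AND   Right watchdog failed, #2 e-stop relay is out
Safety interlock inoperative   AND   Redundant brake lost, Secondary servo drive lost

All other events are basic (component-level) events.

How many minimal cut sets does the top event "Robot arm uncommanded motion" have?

Safety interlock inoperative [AND]: one cut set from each child combined → 1 × 1 = 1 cut set(s).
Controller stage inoperative [AND]: one cut set from each child combined → 1 × 1 = 1 cut set(s).
Feedback branch lost [OR]: union of children's cut sets → 4 cut set(s).
Servo loop down [OR]: union of children's cut sets → 2 cut set(s).
Brake chain unavailable [OR]: union of children's cut sets → 3 cut set(s).
Robot arm uncommanded motion [OR]: union of children's cut sets → 7 cut set(s).
Minimal cut sets: {Redundant brake lost, Secondary servo drive lost}; {Resolver is out}; {#2 e-stop relay is out, Right watchdog failed}; {Forward fieldbus link is out}; {Auxiliary safety controller malfunctions}; {Primary limit switch is out}; {Primary joint encoder degraded}.

7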